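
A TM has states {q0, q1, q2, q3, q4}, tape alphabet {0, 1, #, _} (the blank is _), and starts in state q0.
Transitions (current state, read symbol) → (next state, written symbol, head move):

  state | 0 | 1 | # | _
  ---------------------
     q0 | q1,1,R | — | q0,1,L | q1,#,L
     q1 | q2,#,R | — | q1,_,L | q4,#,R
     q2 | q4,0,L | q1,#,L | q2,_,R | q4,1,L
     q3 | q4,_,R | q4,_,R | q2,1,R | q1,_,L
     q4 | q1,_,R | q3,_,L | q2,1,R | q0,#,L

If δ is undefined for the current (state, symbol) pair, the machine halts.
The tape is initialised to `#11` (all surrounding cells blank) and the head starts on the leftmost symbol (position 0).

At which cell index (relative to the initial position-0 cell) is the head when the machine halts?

-1

q0 | __[#]11   read # → write 1, move L, go to q0
q0 | _[_]111   read _ → write #, move L, go to q1
q1 | [_]#111   read _ → write #, move R, go to q4
q4 | #[#]111   read # → write 1, move R, go to q2
q2 | #1[1]11   read 1 → write #, move L, go to q1
q1 | #[1]#11
At halt the head is at cell -1.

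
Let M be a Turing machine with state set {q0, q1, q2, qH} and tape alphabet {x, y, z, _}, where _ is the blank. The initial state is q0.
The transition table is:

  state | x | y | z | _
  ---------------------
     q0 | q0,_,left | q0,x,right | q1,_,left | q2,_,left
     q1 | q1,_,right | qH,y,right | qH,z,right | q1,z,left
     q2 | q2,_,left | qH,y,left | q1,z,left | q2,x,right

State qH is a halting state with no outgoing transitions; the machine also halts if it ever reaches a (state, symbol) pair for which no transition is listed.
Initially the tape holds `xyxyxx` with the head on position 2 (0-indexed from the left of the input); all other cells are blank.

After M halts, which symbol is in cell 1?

x

state=q0 head=2 tape=_xy[x]yxx   (q0,x)→(q0,_,left)
state=q0 head=1 tape=_x[y]_yxx   (q0,y)→(q0,x,right)
state=q0 head=2 tape=_xx[_]yxx   (q0,_)→(q2,_,left)
state=q2 head=1 tape=_x[x]_yxx   (q2,x)→(q2,_,left)
state=q2 head=0 tape=_[x]__yxx   (q2,x)→(q2,_,left)
state=q2 head=-1 tape=[_]___yxx   (q2,_)→(q2,x,right)
state=q2 head=0 tape=x[_]__yxx   (q2,_)→(q2,x,right)
state=q2 head=1 tape=xx[_]_yxx   (q2,_)→(q2,x,right)
state=q2 head=2 tape=xxx[_]yxx   (q2,_)→(q2,x,right)
state=q2 head=3 tape=xxxx[y]xx   (q2,y)→(qH,y,left)
state=qH head=2 tape=xxx[x]yxx
Cell 1 holds x when M halts.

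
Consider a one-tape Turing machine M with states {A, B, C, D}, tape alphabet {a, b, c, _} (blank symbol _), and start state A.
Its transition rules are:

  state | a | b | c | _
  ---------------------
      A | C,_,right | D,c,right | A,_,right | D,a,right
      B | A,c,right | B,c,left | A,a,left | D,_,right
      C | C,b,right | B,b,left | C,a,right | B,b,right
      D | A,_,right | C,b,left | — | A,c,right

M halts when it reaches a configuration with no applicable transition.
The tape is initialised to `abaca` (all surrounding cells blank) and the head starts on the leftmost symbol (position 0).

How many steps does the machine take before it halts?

A | _[a]baca   read a → write _, move right, go to C
C | __[b]aca   read b → write b, move left, go to B
B | _[_]baca   read _ → write _, move right, go to D
D | __[b]aca   read b → write b, move left, go to C
C | _[_]baca   read _ → write b, move right, go to B
B | _b[b]aca   read b → write c, move left, go to B
B | _[b]caca   read b → write c, move left, go to B
B | [_]ccaca   read _ → write _, move right, go to D
D | _[c]caca
M halts after 8 transitions.

8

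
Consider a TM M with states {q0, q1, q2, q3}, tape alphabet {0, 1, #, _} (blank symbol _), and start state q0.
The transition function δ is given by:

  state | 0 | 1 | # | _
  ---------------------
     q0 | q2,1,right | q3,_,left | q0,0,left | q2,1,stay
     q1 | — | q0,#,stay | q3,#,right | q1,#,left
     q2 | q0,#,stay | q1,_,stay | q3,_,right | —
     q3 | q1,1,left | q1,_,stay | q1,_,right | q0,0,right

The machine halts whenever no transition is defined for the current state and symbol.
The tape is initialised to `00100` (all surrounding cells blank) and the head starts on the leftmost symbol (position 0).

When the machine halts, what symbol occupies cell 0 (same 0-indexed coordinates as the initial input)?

state=q0 head=0 tape=_[0]0100   (q0,0)→(q2,1,right)
state=q2 head=1 tape=_1[0]100   (q2,0)→(q0,#,stay)
state=q0 head=1 tape=_1[#]100   (q0,#)→(q0,0,left)
state=q0 head=0 tape=_[1]0100   (q0,1)→(q3,_,left)
state=q3 head=-1 tape=[_]_0100   (q3,_)→(q0,0,right)
state=q0 head=0 tape=0[_]0100   (q0,_)→(q2,1,stay)
state=q2 head=0 tape=0[1]0100   (q2,1)→(q1,_,stay)
state=q1 head=0 tape=0[_]0100   (q1,_)→(q1,#,left)
state=q1 head=-1 tape=[0]#0100
Cell 0 holds # when M halts.

#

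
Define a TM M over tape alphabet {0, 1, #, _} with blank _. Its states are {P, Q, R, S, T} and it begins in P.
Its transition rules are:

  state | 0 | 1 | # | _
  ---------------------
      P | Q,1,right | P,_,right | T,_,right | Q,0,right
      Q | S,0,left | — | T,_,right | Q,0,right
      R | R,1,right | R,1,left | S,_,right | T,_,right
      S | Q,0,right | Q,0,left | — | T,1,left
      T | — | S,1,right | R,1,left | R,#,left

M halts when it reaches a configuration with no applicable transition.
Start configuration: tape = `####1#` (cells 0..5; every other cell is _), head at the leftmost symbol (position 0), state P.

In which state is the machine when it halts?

P | [#]###1#   read # → write _, move right, go to T
T | _[#]##1#   read # → write 1, move left, go to R
R | [_]1##1#   read _ → write _, move right, go to T
T | _[1]##1#   read 1 → write 1, move right, go to S
S | _1[#]#1#
No transition is defined for (S, #); M halts in state S.

S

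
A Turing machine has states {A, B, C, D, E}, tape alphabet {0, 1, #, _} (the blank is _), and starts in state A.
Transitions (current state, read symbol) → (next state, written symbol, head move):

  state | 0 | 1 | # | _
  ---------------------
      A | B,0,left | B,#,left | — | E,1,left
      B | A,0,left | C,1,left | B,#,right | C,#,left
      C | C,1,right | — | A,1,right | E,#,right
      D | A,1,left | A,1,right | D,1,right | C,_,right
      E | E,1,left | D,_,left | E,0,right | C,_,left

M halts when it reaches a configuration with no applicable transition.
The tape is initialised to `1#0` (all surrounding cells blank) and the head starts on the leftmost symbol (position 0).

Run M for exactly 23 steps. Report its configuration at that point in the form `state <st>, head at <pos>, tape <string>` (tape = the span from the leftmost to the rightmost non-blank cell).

state D, head at -5, tape #_11_111

state=A head=0 tape=______[1]#0   (A,1)→(B,#,left)
state=B head=-1 tape=_____[_]##0   (B,_)→(C,#,left)
state=C head=-2 tape=____[_]###0   (C,_)→(E,#,right)
state=E head=-1 tape=____#[#]##0   (E,#)→(E,0,right)
state=E head=0 tape=____#0[#]#0   (E,#)→(E,0,right)
state=E head=1 tape=____#00[#]0   (E,#)→(E,0,right)
state=E head=2 tape=____#000[0]   (E,0)→(E,1,left)
state=E head=1 tape=____#00[0]1   (E,0)→(E,1,left)
state=E head=0 tape=____#0[0]11   (E,0)→(E,1,left)
state=E head=-1 tape=____#[0]111   (E,0)→(E,1,left)
state=E head=-2 tape=____[#]1111   (E,#)→(E,0,right)
state=E head=-1 tape=____0[1]111   (E,1)→(D,_,left)
state=D head=-2 tape=____[0]_111   (D,0)→(A,1,left)
state=A head=-3 tape=___[_]1_111   (A,_)→(E,1,left)
state=E head=-4 tape=__[_]11_111   (E,_)→(C,_,left)
state=C head=-5 tape=_[_]_11_111   (C,_)→(E,#,right)
state=E head=-4 tape=_#[_]11_111   (E,_)→(C,_,left)
state=C head=-5 tape=_[#]_11_111   (C,#)→(A,1,right)
state=A head=-4 tape=_1[_]11_111   (A,_)→(E,1,left)
state=E head=-5 tape=_[1]111_111   (E,1)→(D,_,left)
state=D head=-6 tape=[_]_111_111   (D,_)→(C,_,right)
state=C head=-5 tape=_[_]111_111   (C,_)→(E,#,right)
state=E head=-4 tape=_#[1]11_111   (E,1)→(D,_,left)
state=D head=-5 tape=_[#]_11_111
After 23 steps: state D, head at -5, tape #_11_111.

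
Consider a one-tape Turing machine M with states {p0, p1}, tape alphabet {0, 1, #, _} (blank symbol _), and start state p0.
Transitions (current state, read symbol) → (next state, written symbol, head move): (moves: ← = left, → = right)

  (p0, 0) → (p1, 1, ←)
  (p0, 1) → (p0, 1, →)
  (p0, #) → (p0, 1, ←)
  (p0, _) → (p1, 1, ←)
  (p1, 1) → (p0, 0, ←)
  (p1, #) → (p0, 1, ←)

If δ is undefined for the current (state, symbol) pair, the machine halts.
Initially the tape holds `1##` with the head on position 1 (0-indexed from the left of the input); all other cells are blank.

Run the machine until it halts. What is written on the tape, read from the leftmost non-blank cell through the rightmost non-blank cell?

10111

p0 | __1[#]#_   read # → write 1, move ←, go to p0
p0 | __[1]1#_   read 1 → write 1, move →, go to p0
p0 | __1[1]#_   read 1 → write 1, move →, go to p0
p0 | __11[#]_   read # → write 1, move ←, go to p0
p0 | __1[1]1_   read 1 → write 1, move →, go to p0
p0 | __11[1]_   read 1 → write 1, move →, go to p0
p0 | __111[_]   read _ → write 1, move ←, go to p1
p1 | __11[1]1   read 1 → write 0, move ←, go to p0
p0 | __1[1]01   read 1 → write 1, move →, go to p0
p0 | __11[0]1   read 0 → write 1, move ←, go to p1
p1 | __1[1]11   read 1 → write 0, move ←, go to p0
p0 | __[1]011   read 1 → write 1, move →, go to p0
p0 | __1[0]11   read 0 → write 1, move ←, go to p1
p1 | __[1]111   read 1 → write 0, move ←, go to p0
p0 | _[_]0111   read _ → write 1, move ←, go to p1
p1 | [_]10111
The non-blank tape span at halt is 10111.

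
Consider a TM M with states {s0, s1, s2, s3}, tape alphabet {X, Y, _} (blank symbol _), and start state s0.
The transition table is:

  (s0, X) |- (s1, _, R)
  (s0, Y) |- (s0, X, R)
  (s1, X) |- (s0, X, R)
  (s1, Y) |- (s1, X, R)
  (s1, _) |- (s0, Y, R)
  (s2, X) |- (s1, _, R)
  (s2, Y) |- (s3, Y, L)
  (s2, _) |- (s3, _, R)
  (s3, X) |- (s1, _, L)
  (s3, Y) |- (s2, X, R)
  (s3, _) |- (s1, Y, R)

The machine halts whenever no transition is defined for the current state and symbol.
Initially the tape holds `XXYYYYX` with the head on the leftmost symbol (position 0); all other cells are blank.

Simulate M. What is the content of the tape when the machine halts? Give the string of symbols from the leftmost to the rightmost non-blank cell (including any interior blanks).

XXXXX_Y

state=s0 head=0 tape=[X]XYYYYX__   (s0,X)→(s1,_,R)
state=s1 head=1 tape=_[X]YYYYX__   (s1,X)→(s0,X,R)
state=s0 head=2 tape=_X[Y]YYYX__   (s0,Y)→(s0,X,R)
state=s0 head=3 tape=_XX[Y]YYX__   (s0,Y)→(s0,X,R)
state=s0 head=4 tape=_XXX[Y]YX__   (s0,Y)→(s0,X,R)
state=s0 head=5 tape=_XXXX[Y]X__   (s0,Y)→(s0,X,R)
state=s0 head=6 tape=_XXXXX[X]__   (s0,X)→(s1,_,R)
state=s1 head=7 tape=_XXXXX_[_]_   (s1,_)→(s0,Y,R)
state=s0 head=8 tape=_XXXXX_Y[_]
The non-blank tape span at halt is XXXXX_Y.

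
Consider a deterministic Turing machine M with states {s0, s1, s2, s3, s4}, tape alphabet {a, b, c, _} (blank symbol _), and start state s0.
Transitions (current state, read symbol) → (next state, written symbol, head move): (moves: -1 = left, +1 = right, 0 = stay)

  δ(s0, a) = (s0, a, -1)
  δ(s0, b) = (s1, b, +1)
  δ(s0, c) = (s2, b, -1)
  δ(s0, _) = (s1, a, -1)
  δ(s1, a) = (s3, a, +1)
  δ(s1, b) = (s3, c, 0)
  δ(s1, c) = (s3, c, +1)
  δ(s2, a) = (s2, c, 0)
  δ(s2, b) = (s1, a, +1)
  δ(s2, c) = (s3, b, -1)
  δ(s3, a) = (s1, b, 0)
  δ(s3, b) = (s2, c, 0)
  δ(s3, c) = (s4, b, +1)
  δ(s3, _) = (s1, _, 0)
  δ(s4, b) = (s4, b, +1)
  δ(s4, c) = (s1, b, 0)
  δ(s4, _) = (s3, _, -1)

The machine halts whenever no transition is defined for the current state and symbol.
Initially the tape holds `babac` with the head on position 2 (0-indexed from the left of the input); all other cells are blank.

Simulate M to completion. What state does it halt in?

state=s0 head=2 tape=_ba[b]ac_   (s0,b)→(s1,b,+1)
state=s1 head=3 tape=_bab[a]c_   (s1,a)→(s3,a,+1)
state=s3 head=4 tape=_baba[c]_   (s3,c)→(s4,b,+1)
state=s4 head=5 tape=_babab[_]   (s4,_)→(s3,_,-1)
state=s3 head=4 tape=_baba[b]_   (s3,b)→(s2,c,0)
state=s2 head=4 tape=_baba[c]_   (s2,c)→(s3,b,-1)
state=s3 head=3 tape=_bab[a]b_   (s3,a)→(s1,b,0)
state=s1 head=3 tape=_bab[b]b_   (s1,b)→(s3,c,0)
state=s3 head=3 tape=_bab[c]b_   (s3,c)→(s4,b,+1)
state=s4 head=4 tape=_babb[b]_   (s4,b)→(s4,b,+1)
state=s4 head=5 tape=_babbb[_]   (s4,_)→(s3,_,-1)
state=s3 head=4 tape=_babb[b]_   (s3,b)→(s2,c,0)
state=s2 head=4 tape=_babb[c]_   (s2,c)→(s3,b,-1)
state=s3 head=3 tape=_bab[b]b_   (s3,b)→(s2,c,0)
state=s2 head=3 tape=_bab[c]b_   (s2,c)→(s3,b,-1)
state=s3 head=2 tape=_ba[b]bb_   (s3,b)→(s2,c,0)
state=s2 head=2 tape=_ba[c]bb_   (s2,c)→(s3,b,-1)
state=s3 head=1 tape=_b[a]bbb_   (s3,a)→(s1,b,0)
state=s1 head=1 tape=_b[b]bbb_   (s1,b)→(s3,c,0)
state=s3 head=1 tape=_b[c]bbb_   (s3,c)→(s4,b,+1)
state=s4 head=2 tape=_bb[b]bb_   (s4,b)→(s4,b,+1)
state=s4 head=3 tape=_bbb[b]b_   (s4,b)→(s4,b,+1)
state=s4 head=4 tape=_bbbb[b]_   (s4,b)→(s4,b,+1)
state=s4 head=5 tape=_bbbbb[_]   (s4,_)→(s3,_,-1)
state=s3 head=4 tape=_bbbb[b]_   (s3,b)→(s2,c,0)
state=s2 head=4 tape=_bbbb[c]_   (s2,c)→(s3,b,-1)
state=s3 head=3 tape=_bbb[b]b_   (s3,b)→(s2,c,0)
state=s2 head=3 tape=_bbb[c]b_   (s2,c)→(s3,b,-1)
state=s3 head=2 tape=_bb[b]bb_   (s3,b)→(s2,c,0)
state=s2 head=2 tape=_bb[c]bb_   (s2,c)→(s3,b,-1)
state=s3 head=1 tape=_b[b]bbb_   (s3,b)→(s2,c,0)
state=s2 head=1 tape=_b[c]bbb_   (s2,c)→(s3,b,-1)
state=s3 head=0 tape=_[b]bbbb_   (s3,b)→(s2,c,0)
state=s2 head=0 tape=_[c]bbbb_   (s2,c)→(s3,b,-1)
state=s3 head=-1 tape=[_]bbbbb_   (s3,_)→(s1,_,0)
state=s1 head=-1 tape=[_]bbbbb_
No transition is defined for (s1, _); M halts in state s1.

s1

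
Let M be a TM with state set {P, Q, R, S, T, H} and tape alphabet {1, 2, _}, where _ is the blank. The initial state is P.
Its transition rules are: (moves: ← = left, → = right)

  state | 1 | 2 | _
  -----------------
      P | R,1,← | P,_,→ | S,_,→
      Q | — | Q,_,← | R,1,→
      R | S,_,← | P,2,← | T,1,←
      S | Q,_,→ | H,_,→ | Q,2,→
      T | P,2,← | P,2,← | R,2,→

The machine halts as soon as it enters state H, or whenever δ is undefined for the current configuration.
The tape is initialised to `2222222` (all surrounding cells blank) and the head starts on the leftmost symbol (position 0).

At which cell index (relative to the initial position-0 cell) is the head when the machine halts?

9

state=P head=0 tape=[2]222222____   (P,2)→(P,_,→)
state=P head=1 tape=_[2]22222____   (P,2)→(P,_,→)
state=P head=2 tape=__[2]2222____   (P,2)→(P,_,→)
state=P head=3 tape=___[2]222____   (P,2)→(P,_,→)
state=P head=4 tape=____[2]22____   (P,2)→(P,_,→)
state=P head=5 tape=_____[2]2____   (P,2)→(P,_,→)
state=P head=6 tape=______[2]____   (P,2)→(P,_,→)
state=P head=7 tape=_______[_]___   (P,_)→(S,_,→)
state=S head=8 tape=________[_]__   (S,_)→(Q,2,→)
state=Q head=9 tape=________2[_]_   (Q,_)→(R,1,→)
state=R head=10 tape=________21[_]   (R,_)→(T,1,←)
state=T head=9 tape=________2[1]1   (T,1)→(P,2,←)
state=P head=8 tape=________[2]21   (P,2)→(P,_,→)
state=P head=9 tape=_________[2]1   (P,2)→(P,_,→)
state=P head=10 tape=__________[1]   (P,1)→(R,1,←)
state=R head=9 tape=_________[_]1   (R,_)→(T,1,←)
state=T head=8 tape=________[_]11   (T,_)→(R,2,→)
state=R head=9 tape=________2[1]1   (R,1)→(S,_,←)
state=S head=8 tape=________[2]_1   (S,2)→(H,_,→)
state=H head=9 tape=_________[_]1
At halt the head is at cell 9.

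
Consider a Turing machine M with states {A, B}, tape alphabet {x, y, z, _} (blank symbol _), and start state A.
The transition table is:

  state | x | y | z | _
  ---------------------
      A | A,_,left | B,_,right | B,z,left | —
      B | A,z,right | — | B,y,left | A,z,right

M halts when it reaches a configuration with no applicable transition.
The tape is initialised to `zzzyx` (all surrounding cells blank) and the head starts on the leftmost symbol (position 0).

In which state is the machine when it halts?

state=A head=0 tape=__[z]zzyx   (A,z)→(B,z,left)
state=B head=-1 tape=_[_]zzzyx   (B,_)→(A,z,right)
state=A head=0 tape=_z[z]zzyx   (A,z)→(B,z,left)
state=B head=-1 tape=_[z]zzzyx   (B,z)→(B,y,left)
state=B head=-2 tape=[_]yzzzyx   (B,_)→(A,z,right)
state=A head=-1 tape=z[y]zzzyx   (A,y)→(B,_,right)
state=B head=0 tape=z_[z]zzyx   (B,z)→(B,y,left)
state=B head=-1 tape=z[_]yzzyx   (B,_)→(A,z,right)
state=A head=0 tape=zz[y]zzyx   (A,y)→(B,_,right)
state=B head=1 tape=zz_[z]zyx   (B,z)→(B,y,left)
state=B head=0 tape=zz[_]yzyx   (B,_)→(A,z,right)
state=A head=1 tape=zzz[y]zyx   (A,y)→(B,_,right)
state=B head=2 tape=zzz_[z]yx   (B,z)→(B,y,left)
state=B head=1 tape=zzz[_]yyx   (B,_)→(A,z,right)
state=A head=2 tape=zzzz[y]yx   (A,y)→(B,_,right)
state=B head=3 tape=zzzz_[y]x
No transition is defined for (B, y); M halts in state B.

B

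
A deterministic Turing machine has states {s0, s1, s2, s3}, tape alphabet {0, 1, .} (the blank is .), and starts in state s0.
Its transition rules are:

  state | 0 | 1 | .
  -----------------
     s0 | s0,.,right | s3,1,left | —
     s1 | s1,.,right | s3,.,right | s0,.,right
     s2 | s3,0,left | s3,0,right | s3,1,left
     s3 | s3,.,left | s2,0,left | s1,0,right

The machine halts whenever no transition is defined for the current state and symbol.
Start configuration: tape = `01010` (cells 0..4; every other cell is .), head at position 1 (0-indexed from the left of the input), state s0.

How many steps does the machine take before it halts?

s0 | .0[1]010.   read 1 → write 1, move left, go to s3
s3 | .[0]1010.   read 0 → write ., move left, go to s3
s3 | [.].1010.   read . → write 0, move right, go to s1
s1 | 0[.]1010.   read . → write ., move right, go to s0
s0 | 0.[1]010.   read 1 → write 1, move left, go to s3
s3 | 0[.]1010.   read . → write 0, move right, go to s1
s1 | 00[1]010.   read 1 → write ., move right, go to s3
s3 | 00.[0]10.   read 0 → write ., move left, go to s3
s3 | 00[.].10.   read . → write 0, move right, go to s1
s1 | 000[.]10.   read . → write ., move right, go to s0
s0 | 000.[1]0.   read 1 → write 1, move left, go to s3
s3 | 000[.]10.   read . → write 0, move right, go to s1
s1 | 0000[1]0.   read 1 → write ., move right, go to s3
s3 | 0000.[0].   read 0 → write ., move left, go to s3
s3 | 0000[.]..   read . → write 0, move right, go to s1
s1 | 00000[.].   read . → write ., move right, go to s0
s0 | 00000.[.]
M halts after 16 transitions.

16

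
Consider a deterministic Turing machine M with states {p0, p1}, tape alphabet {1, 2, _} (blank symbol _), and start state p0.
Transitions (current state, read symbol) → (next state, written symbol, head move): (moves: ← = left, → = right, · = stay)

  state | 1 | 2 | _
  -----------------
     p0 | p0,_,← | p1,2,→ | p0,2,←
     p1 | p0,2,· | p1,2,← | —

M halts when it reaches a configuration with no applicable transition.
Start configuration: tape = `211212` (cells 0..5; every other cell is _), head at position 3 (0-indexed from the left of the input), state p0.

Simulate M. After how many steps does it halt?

p0 | _211[2]12   read 2 → write 2, move →, go to p1
p1 | _2112[1]2   read 1 → write 2, move ·, go to p0
p0 | _2112[2]2   read 2 → write 2, move →, go to p1
p1 | _21122[2]   read 2 → write 2, move ←, go to p1
p1 | _2112[2]2   read 2 → write 2, move ←, go to p1
p1 | _211[2]22   read 2 → write 2, move ←, go to p1
p1 | _21[1]222   read 1 → write 2, move ·, go to p0
p0 | _21[2]222   read 2 → write 2, move →, go to p1
p1 | _212[2]22   read 2 → write 2, move ←, go to p1
p1 | _21[2]222   read 2 → write 2, move ←, go to p1
p1 | _2[1]2222   read 1 → write 2, move ·, go to p0
p0 | _2[2]2222   read 2 → write 2, move →, go to p1
p1 | _22[2]222   read 2 → write 2, move ←, go to p1
p1 | _2[2]2222   read 2 → write 2, move ←, go to p1
p1 | _[2]22222   read 2 → write 2, move ←, go to p1
p1 | [_]222222
M halts after 15 transitions.

15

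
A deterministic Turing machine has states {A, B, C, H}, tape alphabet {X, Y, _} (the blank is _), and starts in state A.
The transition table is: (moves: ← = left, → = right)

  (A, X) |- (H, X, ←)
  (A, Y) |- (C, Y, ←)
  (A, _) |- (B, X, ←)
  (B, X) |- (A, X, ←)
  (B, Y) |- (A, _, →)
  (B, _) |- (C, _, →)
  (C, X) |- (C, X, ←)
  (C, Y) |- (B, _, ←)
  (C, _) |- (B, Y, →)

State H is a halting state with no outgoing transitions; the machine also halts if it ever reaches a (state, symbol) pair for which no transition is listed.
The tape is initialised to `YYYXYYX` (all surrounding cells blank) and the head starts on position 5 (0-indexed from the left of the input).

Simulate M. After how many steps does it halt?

state=A head=5 tape=_YYYXY[Y]X   (A,Y)→(C,Y,←)
state=C head=4 tape=_YYYX[Y]YX   (C,Y)→(B,_,←)
state=B head=3 tape=_YYY[X]_YX   (B,X)→(A,X,←)
state=A head=2 tape=_YY[Y]X_YX   (A,Y)→(C,Y,←)
state=C head=1 tape=_Y[Y]YX_YX   (C,Y)→(B,_,←)
state=B head=0 tape=_[Y]_YX_YX   (B,Y)→(A,_,→)
state=A head=1 tape=__[_]YX_YX   (A,_)→(B,X,←)
state=B head=0 tape=_[_]XYX_YX   (B,_)→(C,_,→)
state=C head=1 tape=__[X]YX_YX   (C,X)→(C,X,←)
state=C head=0 tape=_[_]XYX_YX   (C,_)→(B,Y,→)
state=B head=1 tape=_Y[X]YX_YX   (B,X)→(A,X,←)
state=A head=0 tape=_[Y]XYX_YX   (A,Y)→(C,Y,←)
state=C head=-1 tape=[_]YXYX_YX   (C,_)→(B,Y,→)
state=B head=0 tape=Y[Y]XYX_YX   (B,Y)→(A,_,→)
state=A head=1 tape=Y_[X]YX_YX   (A,X)→(H,X,←)
state=H head=0 tape=Y[_]XYX_YX
M halts after 15 transitions.

15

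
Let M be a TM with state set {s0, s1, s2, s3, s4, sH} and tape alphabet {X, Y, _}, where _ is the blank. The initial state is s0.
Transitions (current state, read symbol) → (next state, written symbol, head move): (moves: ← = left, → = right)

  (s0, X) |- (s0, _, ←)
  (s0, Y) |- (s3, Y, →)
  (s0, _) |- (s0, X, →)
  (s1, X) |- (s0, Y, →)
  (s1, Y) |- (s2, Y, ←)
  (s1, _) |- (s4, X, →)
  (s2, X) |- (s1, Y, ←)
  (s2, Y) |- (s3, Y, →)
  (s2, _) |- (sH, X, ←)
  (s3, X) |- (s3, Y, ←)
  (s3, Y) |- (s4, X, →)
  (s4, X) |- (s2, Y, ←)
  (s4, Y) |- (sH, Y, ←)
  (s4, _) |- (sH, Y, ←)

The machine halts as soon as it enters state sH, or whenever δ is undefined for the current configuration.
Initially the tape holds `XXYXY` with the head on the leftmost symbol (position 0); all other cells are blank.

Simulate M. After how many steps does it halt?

state=s0 head=0 tape=__[X]XYXY   (s0,X)→(s0,_,←)
state=s0 head=-1 tape=_[_]_XYXY   (s0,_)→(s0,X,→)
state=s0 head=0 tape=_X[_]XYXY   (s0,_)→(s0,X,→)
state=s0 head=1 tape=_XX[X]YXY   (s0,X)→(s0,_,←)
state=s0 head=0 tape=_X[X]_YXY   (s0,X)→(s0,_,←)
state=s0 head=-1 tape=_[X]__YXY   (s0,X)→(s0,_,←)
state=s0 head=-2 tape=[_]___YXY   (s0,_)→(s0,X,→)
state=s0 head=-1 tape=X[_]__YXY   (s0,_)→(s0,X,→)
state=s0 head=0 tape=XX[_]_YXY   (s0,_)→(s0,X,→)
state=s0 head=1 tape=XXX[_]YXY   (s0,_)→(s0,X,→)
state=s0 head=2 tape=XXXX[Y]XY   (s0,Y)→(s3,Y,→)
state=s3 head=3 tape=XXXXY[X]Y   (s3,X)→(s3,Y,←)
state=s3 head=2 tape=XXXX[Y]YY   (s3,Y)→(s4,X,→)
state=s4 head=3 tape=XXXXX[Y]Y   (s4,Y)→(sH,Y,←)
state=sH head=2 tape=XXXX[X]YY
M halts after 14 transitions.

14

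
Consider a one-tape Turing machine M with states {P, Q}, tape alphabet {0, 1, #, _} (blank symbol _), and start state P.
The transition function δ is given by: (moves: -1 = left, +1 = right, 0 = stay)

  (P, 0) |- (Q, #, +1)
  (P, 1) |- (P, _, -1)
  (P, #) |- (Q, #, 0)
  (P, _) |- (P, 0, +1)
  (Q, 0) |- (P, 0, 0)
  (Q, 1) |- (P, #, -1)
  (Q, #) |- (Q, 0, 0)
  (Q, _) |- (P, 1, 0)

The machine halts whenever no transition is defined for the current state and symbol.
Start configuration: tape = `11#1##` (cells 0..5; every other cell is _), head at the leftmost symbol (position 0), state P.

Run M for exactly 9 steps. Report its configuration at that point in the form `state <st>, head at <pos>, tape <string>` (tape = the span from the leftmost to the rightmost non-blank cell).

state Q, head at 0, tape 00_#1##

state=P head=0 tape=_[1]1#1##   (P,1)→(P,_,-1)
state=P head=-1 tape=[_]_1#1##   (P,_)→(P,0,+1)
state=P head=0 tape=0[_]1#1##   (P,_)→(P,0,+1)
state=P head=1 tape=00[1]#1##   (P,1)→(P,_,-1)
state=P head=0 tape=0[0]_#1##   (P,0)→(Q,#,+1)
state=Q head=1 tape=0#[_]#1##   (Q,_)→(P,1,0)
state=P head=1 tape=0#[1]#1##   (P,1)→(P,_,-1)
state=P head=0 tape=0[#]_#1##   (P,#)→(Q,#,0)
state=Q head=0 tape=0[#]_#1##   (Q,#)→(Q,0,0)
state=Q head=0 tape=0[0]_#1##
After 9 steps: state Q, head at 0, tape 00_#1##.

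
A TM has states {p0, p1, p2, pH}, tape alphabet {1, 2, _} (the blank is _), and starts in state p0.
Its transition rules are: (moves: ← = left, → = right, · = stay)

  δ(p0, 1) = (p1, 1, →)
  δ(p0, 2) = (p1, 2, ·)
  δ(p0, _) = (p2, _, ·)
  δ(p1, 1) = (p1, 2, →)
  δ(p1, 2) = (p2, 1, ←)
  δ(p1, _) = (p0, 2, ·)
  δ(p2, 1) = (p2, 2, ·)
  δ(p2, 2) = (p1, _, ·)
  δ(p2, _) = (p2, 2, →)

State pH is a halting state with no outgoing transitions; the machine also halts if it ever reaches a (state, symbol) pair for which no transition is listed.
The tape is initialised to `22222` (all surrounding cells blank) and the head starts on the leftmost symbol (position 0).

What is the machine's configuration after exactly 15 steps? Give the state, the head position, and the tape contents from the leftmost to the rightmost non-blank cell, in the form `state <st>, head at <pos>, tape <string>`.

state p1, head at -1, tape 2_12222

state=p0 head=0 tape=__[2]2222   (p0,2)→(p1,2,·)
state=p1 head=0 tape=__[2]2222   (p1,2)→(p2,1,←)
state=p2 head=-1 tape=_[_]12222   (p2,_)→(p2,2,→)
state=p2 head=0 tape=_2[1]2222   (p2,1)→(p2,2,·)
state=p2 head=0 tape=_2[2]2222   (p2,2)→(p1,_,·)
state=p1 head=0 tape=_2[_]2222   (p1,_)→(p0,2,·)
state=p0 head=0 tape=_2[2]2222   (p0,2)→(p1,2,·)
state=p1 head=0 tape=_2[2]2222   (p1,2)→(p2,1,←)
state=p2 head=-1 tape=_[2]12222   (p2,2)→(p1,_,·)
state=p1 head=-1 tape=_[_]12222   (p1,_)→(p0,2,·)
state=p0 head=-1 tape=_[2]12222   (p0,2)→(p1,2,·)
state=p1 head=-1 tape=_[2]12222   (p1,2)→(p2,1,←)
state=p2 head=-2 tape=[_]112222   (p2,_)→(p2,2,→)
state=p2 head=-1 tape=2[1]12222   (p2,1)→(p2,2,·)
state=p2 head=-1 tape=2[2]12222   (p2,2)→(p1,_,·)
state=p1 head=-1 tape=2[_]12222
After 15 steps: state p1, head at -1, tape 2_12222.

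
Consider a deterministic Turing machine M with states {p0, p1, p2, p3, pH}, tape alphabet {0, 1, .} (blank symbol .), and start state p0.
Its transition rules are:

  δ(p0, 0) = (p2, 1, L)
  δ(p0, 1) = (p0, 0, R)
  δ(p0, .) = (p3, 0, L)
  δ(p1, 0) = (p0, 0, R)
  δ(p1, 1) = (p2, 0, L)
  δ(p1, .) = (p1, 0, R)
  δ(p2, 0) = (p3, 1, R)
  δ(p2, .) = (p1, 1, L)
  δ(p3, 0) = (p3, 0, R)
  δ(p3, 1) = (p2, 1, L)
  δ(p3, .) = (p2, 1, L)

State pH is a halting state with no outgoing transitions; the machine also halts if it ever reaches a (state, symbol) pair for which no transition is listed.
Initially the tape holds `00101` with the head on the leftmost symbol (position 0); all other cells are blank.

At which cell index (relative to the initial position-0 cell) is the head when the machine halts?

p0 | ..[0]0101   read 0 → write 1, move L, go to p2
p2 | .[.]10101   read . → write 1, move L, go to p1
p1 | [.]110101   read . → write 0, move R, go to p1
p1 | 0[1]10101   read 1 → write 0, move L, go to p2
p2 | [0]010101   read 0 → write 1, move R, go to p3
p3 | 1[0]10101   read 0 → write 0, move R, go to p3
p3 | 10[1]0101   read 1 → write 1, move L, go to p2
p2 | 1[0]10101   read 0 → write 1, move R, go to p3
p3 | 11[1]0101   read 1 → write 1, move L, go to p2
p2 | 1[1]10101
At halt the head is at cell -1.

-1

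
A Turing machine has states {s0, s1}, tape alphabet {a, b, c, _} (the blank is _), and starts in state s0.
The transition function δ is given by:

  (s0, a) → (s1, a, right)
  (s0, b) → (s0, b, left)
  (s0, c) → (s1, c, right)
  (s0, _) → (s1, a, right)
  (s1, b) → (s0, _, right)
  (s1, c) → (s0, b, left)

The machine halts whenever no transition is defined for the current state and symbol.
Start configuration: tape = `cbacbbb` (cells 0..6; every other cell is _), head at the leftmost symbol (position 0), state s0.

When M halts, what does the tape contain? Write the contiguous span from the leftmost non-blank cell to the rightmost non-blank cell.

state=s0 head=0 tape=[c]bacbbb__   (s0,c)→(s1,c,right)
state=s1 head=1 tape=c[b]acbbb__   (s1,b)→(s0,_,right)
state=s0 head=2 tape=c_[a]cbbb__   (s0,a)→(s1,a,right)
state=s1 head=3 tape=c_a[c]bbb__   (s1,c)→(s0,b,left)
state=s0 head=2 tape=c_[a]bbbb__   (s0,a)→(s1,a,right)
state=s1 head=3 tape=c_a[b]bbb__   (s1,b)→(s0,_,right)
state=s0 head=4 tape=c_a_[b]bb__   (s0,b)→(s0,b,left)
state=s0 head=3 tape=c_a[_]bbb__   (s0,_)→(s1,a,right)
state=s1 head=4 tape=c_aa[b]bb__   (s1,b)→(s0,_,right)
state=s0 head=5 tape=c_aa_[b]b__   (s0,b)→(s0,b,left)
state=s0 head=4 tape=c_aa[_]bb__   (s0,_)→(s1,a,right)
state=s1 head=5 tape=c_aaa[b]b__   (s1,b)→(s0,_,right)
state=s0 head=6 tape=c_aaa_[b]__   (s0,b)→(s0,b,left)
state=s0 head=5 tape=c_aaa[_]b__   (s0,_)→(s1,a,right)
state=s1 head=6 tape=c_aaaa[b]__   (s1,b)→(s0,_,right)
state=s0 head=7 tape=c_aaaa_[_]_   (s0,_)→(s1,a,right)
state=s1 head=8 tape=c_aaaa_a[_]
The non-blank tape span at halt is c_aaaa_a.

c_aaaa_a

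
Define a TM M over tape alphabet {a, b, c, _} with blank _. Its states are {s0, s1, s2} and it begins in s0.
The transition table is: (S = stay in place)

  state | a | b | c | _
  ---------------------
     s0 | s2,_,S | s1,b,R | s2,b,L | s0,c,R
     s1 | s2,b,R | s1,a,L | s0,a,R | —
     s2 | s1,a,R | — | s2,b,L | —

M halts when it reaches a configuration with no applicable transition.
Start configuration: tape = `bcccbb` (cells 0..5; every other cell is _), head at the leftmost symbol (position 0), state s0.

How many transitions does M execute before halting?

14

state=s0 head=0 tape=[b]cccbb_   (s0,b)→(s1,b,R)
state=s1 head=1 tape=b[c]ccbb_   (s1,c)→(s0,a,R)
state=s0 head=2 tape=ba[c]cbb_   (s0,c)→(s2,b,L)
state=s2 head=1 tape=b[a]bcbb_   (s2,a)→(s1,a,R)
state=s1 head=2 tape=ba[b]cbb_   (s1,b)→(s1,a,L)
state=s1 head=1 tape=b[a]acbb_   (s1,a)→(s2,b,R)
state=s2 head=2 tape=bb[a]cbb_   (s2,a)→(s1,a,R)
state=s1 head=3 tape=bba[c]bb_   (s1,c)→(s0,a,R)
state=s0 head=4 tape=bbaa[b]b_   (s0,b)→(s1,b,R)
state=s1 head=5 tape=bbaab[b]_   (s1,b)→(s1,a,L)
state=s1 head=4 tape=bbaa[b]a_   (s1,b)→(s1,a,L)
state=s1 head=3 tape=bba[a]aa_   (s1,a)→(s2,b,R)
state=s2 head=4 tape=bbab[a]a_   (s2,a)→(s1,a,R)
state=s1 head=5 tape=bbaba[a]_   (s1,a)→(s2,b,R)
state=s2 head=6 tape=bbabab[_]
M halts after 14 transitions.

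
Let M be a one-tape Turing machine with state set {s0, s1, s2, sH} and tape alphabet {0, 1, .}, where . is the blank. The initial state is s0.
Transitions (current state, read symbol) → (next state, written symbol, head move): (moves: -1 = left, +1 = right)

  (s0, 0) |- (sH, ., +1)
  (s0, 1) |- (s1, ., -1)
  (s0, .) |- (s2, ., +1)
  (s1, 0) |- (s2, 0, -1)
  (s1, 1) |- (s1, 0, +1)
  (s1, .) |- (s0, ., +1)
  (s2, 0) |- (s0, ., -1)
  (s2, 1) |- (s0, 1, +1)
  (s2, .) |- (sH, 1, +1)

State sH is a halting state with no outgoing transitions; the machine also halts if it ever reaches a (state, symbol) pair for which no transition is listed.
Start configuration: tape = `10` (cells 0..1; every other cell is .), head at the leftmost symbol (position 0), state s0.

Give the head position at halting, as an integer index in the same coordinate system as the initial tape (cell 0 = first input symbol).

2

s0 | .[1]0.   read 1 → write ., move -1, go to s1
s1 | [.].0.   read . → write ., move +1, go to s0
s0 | .[.]0.   read . → write ., move +1, go to s2
s2 | ..[0].   read 0 → write ., move -1, go to s0
s0 | .[.]..   read . → write ., move +1, go to s2
s2 | ..[.].   read . → write 1, move +1, go to sH
sH | ..1[.]
At halt the head is at cell 2.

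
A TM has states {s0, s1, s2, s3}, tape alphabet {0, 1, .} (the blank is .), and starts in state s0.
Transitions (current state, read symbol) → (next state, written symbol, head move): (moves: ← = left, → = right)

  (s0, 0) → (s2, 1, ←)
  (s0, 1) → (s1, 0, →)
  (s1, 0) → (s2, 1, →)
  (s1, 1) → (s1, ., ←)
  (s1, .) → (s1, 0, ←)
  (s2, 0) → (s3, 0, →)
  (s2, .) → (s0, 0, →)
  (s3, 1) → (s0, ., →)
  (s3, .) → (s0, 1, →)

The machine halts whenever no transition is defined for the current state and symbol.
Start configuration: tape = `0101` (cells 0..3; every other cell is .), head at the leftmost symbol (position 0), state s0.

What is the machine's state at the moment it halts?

s0 | .[0]101...   read 0 → write 1, move ←, go to s2
s2 | [.]1101...   read . → write 0, move →, go to s0
s0 | 0[1]101...   read 1 → write 0, move →, go to s1
s1 | 00[1]01...   read 1 → write ., move ←, go to s1
s1 | 0[0].01...   read 0 → write 1, move →, go to s2
s2 | 01[.]01...   read . → write 0, move →, go to s0
s0 | 010[0]1...   read 0 → write 1, move ←, go to s2
s2 | 01[0]11...   read 0 → write 0, move →, go to s3
s3 | 010[1]1...   read 1 → write ., move →, go to s0
s0 | 010.[1]...   read 1 → write 0, move →, go to s1
s1 | 010.0[.]..   read . → write 0, move ←, go to s1
s1 | 010.[0]0..   read 0 → write 1, move →, go to s2
s2 | 010.1[0]..   read 0 → write 0, move →, go to s3
s3 | 010.10[.].   read . → write 1, move →, go to s0
s0 | 010.101[.]
No transition is defined for (s0, .); M halts in state s0.

s0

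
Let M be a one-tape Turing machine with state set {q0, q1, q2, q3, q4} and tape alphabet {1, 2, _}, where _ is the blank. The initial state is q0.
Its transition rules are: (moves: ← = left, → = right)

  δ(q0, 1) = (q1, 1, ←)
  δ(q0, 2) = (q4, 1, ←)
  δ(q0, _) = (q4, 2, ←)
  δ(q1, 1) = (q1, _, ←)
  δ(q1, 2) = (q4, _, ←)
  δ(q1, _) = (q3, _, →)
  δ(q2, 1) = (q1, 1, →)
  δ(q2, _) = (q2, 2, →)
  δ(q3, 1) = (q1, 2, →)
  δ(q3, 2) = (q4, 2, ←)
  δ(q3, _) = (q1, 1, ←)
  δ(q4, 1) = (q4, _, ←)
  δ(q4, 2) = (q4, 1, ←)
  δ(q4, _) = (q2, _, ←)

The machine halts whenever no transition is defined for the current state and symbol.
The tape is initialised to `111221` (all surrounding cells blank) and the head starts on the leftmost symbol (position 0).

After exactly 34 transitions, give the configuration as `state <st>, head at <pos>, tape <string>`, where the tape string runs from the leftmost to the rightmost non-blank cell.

state q3, head at 0, tape 221_2_11__21

state=q0 head=0 tape=______[1]11221   (q0,1)→(q1,1,←)
state=q1 head=-1 tape=_____[_]111221   (q1,_)→(q3,_,→)
state=q3 head=0 tape=______[1]11221   (q3,1)→(q1,2,→)
state=q1 head=1 tape=______2[1]1221   (q1,1)→(q1,_,←)
state=q1 head=0 tape=______[2]_1221   (q1,2)→(q4,_,←)
state=q4 head=-1 tape=_____[_]__1221   (q4,_)→(q2,_,←)
state=q2 head=-2 tape=____[_]___1221   (q2,_)→(q2,2,→)
state=q2 head=-1 tape=____2[_]__1221   (q2,_)→(q2,2,→)
state=q2 head=0 tape=____22[_]_1221   (q2,_)→(q2,2,→)
state=q2 head=1 tape=____222[_]1221   (q2,_)→(q2,2,→)
state=q2 head=2 tape=____2222[1]221   (q2,1)→(q1,1,→)
state=q1 head=3 tape=____22221[2]21   (q1,2)→(q4,_,←)
state=q4 head=2 tape=____2222[1]_21   (q4,1)→(q4,_,←)
state=q4 head=1 tape=____222[2]__21   (q4,2)→(q4,1,←)
state=q4 head=0 tape=____22[2]1__21   (q4,2)→(q4,1,←)
state=q4 head=-1 tape=____2[2]11__21   (q4,2)→(q4,1,←)
state=q4 head=-2 tape=____[2]111__21   (q4,2)→(q4,1,←)
state=q4 head=-3 tape=___[_]1111__21   (q4,_)→(q2,_,←)
state=q2 head=-4 tape=__[_]_1111__21   (q2,_)→(q2,2,→)
state=q2 head=-3 tape=__2[_]1111__21   (q2,_)→(q2,2,→)
state=q2 head=-2 tape=__22[1]111__21   (q2,1)→(q1,1,→)
state=q1 head=-1 tape=__221[1]11__21   (q1,1)→(q1,_,←)
state=q1 head=-2 tape=__22[1]_11__21   (q1,1)→(q1,_,←)
state=q1 head=-3 tape=__2[2]__11__21   (q1,2)→(q4,_,←)
state=q4 head=-4 tape=__[2]___11__21   (q4,2)→(q4,1,←)
state=q4 head=-5 tape=_[_]1___11__21   (q4,_)→(q2,_,←)
state=q2 head=-6 tape=[_]_1___11__21   (q2,_)→(q2,2,→)
state=q2 head=-5 tape=2[_]1___11__21   (q2,_)→(q2,2,→)
state=q2 head=-4 tape=22[1]___11__21   (q2,1)→(q1,1,→)
state=q1 head=-3 tape=221[_]__11__21   (q1,_)→(q3,_,→)
state=q3 head=-2 tape=221_[_]_11__21   (q3,_)→(q1,1,←)
state=q1 head=-3 tape=221[_]1_11__21   (q1,_)→(q3,_,→)
state=q3 head=-2 tape=221_[1]_11__21   (q3,1)→(q1,2,→)
state=q1 head=-1 tape=221_2[_]11__21   (q1,_)→(q3,_,→)
state=q3 head=0 tape=221_2_[1]1__21
After 34 steps: state q3, head at 0, tape 221_2_11__21.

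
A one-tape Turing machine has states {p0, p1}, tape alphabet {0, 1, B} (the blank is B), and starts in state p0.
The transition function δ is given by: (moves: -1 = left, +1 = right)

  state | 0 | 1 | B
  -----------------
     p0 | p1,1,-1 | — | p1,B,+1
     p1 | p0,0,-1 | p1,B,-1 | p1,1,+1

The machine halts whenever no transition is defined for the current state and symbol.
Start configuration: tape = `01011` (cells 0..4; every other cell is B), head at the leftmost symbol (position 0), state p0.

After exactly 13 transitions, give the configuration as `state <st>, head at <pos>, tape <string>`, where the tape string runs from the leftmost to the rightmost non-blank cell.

state p1, head at -1, tape 11BBB011

p0 | BBB[0]1011   read 0 → write 1, move -1, go to p1
p1 | BB[B]11011   read B → write 1, move +1, go to p1
p1 | BB1[1]1011   read 1 → write B, move -1, go to p1
p1 | BB[1]B1011   read 1 → write B, move -1, go to p1
p1 | B[B]BB1011   read B → write 1, move +1, go to p1
p1 | B1[B]B1011   read B → write 1, move +1, go to p1
p1 | B11[B]1011   read B → write 1, move +1, go to p1
p1 | B111[1]011   read 1 → write B, move -1, go to p1
p1 | B11[1]B011   read 1 → write B, move -1, go to p1
p1 | B1[1]BB011   read 1 → write B, move -1, go to p1
p1 | B[1]BBB011   read 1 → write B, move -1, go to p1
p1 | [B]BBBB011   read B → write 1, move +1, go to p1
p1 | 1[B]BBB011   read B → write 1, move +1, go to p1
p1 | 11[B]BB011
After 13 steps: state p1, head at -1, tape 11BBB011.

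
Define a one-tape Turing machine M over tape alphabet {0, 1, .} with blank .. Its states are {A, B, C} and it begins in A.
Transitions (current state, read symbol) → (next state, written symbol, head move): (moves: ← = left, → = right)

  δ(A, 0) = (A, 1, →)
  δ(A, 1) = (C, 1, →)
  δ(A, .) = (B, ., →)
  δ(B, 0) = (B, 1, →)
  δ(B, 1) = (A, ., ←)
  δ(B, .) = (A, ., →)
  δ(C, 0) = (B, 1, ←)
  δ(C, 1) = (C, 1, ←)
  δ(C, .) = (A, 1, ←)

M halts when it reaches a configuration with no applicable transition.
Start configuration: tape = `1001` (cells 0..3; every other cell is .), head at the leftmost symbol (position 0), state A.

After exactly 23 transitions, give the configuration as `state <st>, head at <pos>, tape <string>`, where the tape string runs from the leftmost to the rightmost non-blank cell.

state B, head at 1, tape 111

A | .[1]001   read 1 → write 1, move →, go to C
C | .1[0]01   read 0 → write 1, move ←, go to B
B | .[1]101   read 1 → write ., move ←, go to A
A | [.].101   read . → write ., move →, go to B
B | .[.]101   read . → write ., move →, go to A
A | ..[1]01   read 1 → write 1, move →, go to C
C | ..1[0]1   read 0 → write 1, move ←, go to B
B | ..[1]11   read 1 → write ., move ←, go to A
A | .[.].11   read . → write ., move →, go to B
B | ..[.]11   read . → write ., move →, go to A
A | ...[1]1   read 1 → write 1, move →, go to C
C | ...1[1]   read 1 → write 1, move ←, go to C
C | ...[1]1   read 1 → write 1, move ←, go to C
C | ..[.]11   read . → write 1, move ←, go to A
A | .[.]111   read . → write ., move →, go to B
B | ..[1]11   read 1 → write ., move ←, go to A
A | .[.].11   read . → write ., move →, go to B
B | ..[.]11   read . → write ., move →, go to A
A | ...[1]1   read 1 → write 1, move →, go to C
C | ...1[1]   read 1 → write 1, move ←, go to C
C | ...[1]1   read 1 → write 1, move ←, go to C
C | ..[.]11   read . → write 1, move ←, go to A
A | .[.]111   read . → write ., move →, go to B
B | ..[1]11
After 23 steps: state B, head at 1, tape 111.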